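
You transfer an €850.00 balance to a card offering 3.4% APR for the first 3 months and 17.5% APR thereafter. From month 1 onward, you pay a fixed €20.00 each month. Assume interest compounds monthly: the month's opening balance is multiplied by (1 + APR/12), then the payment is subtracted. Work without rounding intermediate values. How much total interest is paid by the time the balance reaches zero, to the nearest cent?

€412.34

Promo months 1–3 at r₀ = 3.4%/12 = 0.00283333; months 4+ at r₁ = 17.5%/12 = 0.0145833.
After month 3: iterate B ← B·(1+r₀) − €20.00 for 3 months → €797.08.
Then at r₁ with €20.00/mo: n₂ = −ln(1 − r₁·B/P)/ln(1+r₁) ≈ 60.12 → 61 more payments.
Total paid = 63·€20.00 + €2.34 = €1,262.34; interest = €1,262.34 − €850.00 = €412.34.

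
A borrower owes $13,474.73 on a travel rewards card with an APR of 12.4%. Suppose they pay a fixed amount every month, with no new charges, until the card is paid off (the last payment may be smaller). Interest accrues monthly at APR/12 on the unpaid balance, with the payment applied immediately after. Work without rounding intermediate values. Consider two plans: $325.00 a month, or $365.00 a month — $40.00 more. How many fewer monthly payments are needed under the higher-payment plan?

Monthly rate r = 12.4%/12 = 1.03333% = 0.0103333.
At $325.00/mo: n = ⌈−ln(1 − rB₀/P)/ln(1+r)⌉ = 55 payments (last $134.03); total interest = total paid − $13,474.73 = $4,209.30.
At $365.00/mo: 47 payments (last $267.56); total interest $3,582.83.
Payments saved = 55 − 47 = 8.

8 fewer payments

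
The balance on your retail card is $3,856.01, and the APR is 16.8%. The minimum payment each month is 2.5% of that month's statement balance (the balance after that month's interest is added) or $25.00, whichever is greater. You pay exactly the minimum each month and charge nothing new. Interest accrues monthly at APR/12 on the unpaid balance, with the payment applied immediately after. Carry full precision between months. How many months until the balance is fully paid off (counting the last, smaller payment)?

Monthly rate r = 16.8%/12 = 1.4% = 0.014.
While 2.5% of the post-interest balance exceeds $25.00, each month B ← (B·(1+r))·(1 − 0.025), i.e. B shrinks by the factor (1+r)·0.975 = 0.98865.
This holds for months 1–120. Entering month 121 the balance is $980.05; 2.5% of the post-interest balance is now below $25.00, so the flat $25.00 minimum applies from here.
From month 121 a fixed $25.00 at rate r clears $980.05 in 58 more payments. Total: 120 + 58 = 178 months.

178 months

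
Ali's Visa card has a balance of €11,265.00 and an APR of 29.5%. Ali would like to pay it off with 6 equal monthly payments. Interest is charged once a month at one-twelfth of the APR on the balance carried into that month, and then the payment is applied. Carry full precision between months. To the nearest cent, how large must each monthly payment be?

€2,042.31

Monthly rate r = 29.5%/12 = 2.45833% = 0.0245833.
Level-payment amortization: P = B₀·r / (1 − (1+r)^(−n)) = 11265.00·0.0245833 / (1 − 1.02458^(−6)).
Denominator 1 − (1+r)^(−6) = 0.135596975.
P = 276.931 / 0.135596975 ≈ 2042.31.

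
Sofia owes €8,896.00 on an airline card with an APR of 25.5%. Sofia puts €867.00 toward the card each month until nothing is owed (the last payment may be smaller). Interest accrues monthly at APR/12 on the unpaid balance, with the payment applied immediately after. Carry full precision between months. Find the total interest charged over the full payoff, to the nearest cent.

€1,246.96

Monthly rate r = 25.5%/12 = 2.125% = 0.02125.
Payoff takes n = ⌈−ln(1 − rB₀/P)/ln(1+r)⌉ = ⌈11.697⌉ = 12 payments; the last is €605.96.
Total paid = 11·€867.00 + €605.96 = €10,142.96.
Total interest = total paid − principal = €10,142.96 − €8,896.00 = €1,246.96.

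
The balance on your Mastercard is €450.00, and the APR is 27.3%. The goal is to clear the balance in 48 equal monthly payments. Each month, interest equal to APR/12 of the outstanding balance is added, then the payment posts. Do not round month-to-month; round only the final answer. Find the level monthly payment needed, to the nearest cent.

Monthly rate r = 27.3%/12 = 2.275% = 0.02275.
Level-payment amortization: P = B₀·r / (1 − (1+r)^(−n)) = 450.00·0.02275 / (1 − 1.02275^(−48)).
Denominator 1 − (1+r)^(−48) = 0.660324231.
P = 10.2375 / 0.660324231 ≈ 15.50.

€15.50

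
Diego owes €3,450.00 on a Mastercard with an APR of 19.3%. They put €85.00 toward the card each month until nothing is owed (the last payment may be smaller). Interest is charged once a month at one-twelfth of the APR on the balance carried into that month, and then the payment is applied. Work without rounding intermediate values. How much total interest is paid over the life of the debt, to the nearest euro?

€2,186

Monthly rate r = 19.3%/12 = 1.60833% = 0.0160833.
Payoff takes n = ⌈−ln(1 − rB₀/P)/ln(1+r)⌉ = ⌈66.300⌉ = 67 payments; the last is €25.62.
Total paid = 66·€85.00 + €25.62 = €5,635.62.
Total interest = total paid − principal = €5,635.62 − €3,450.00 = €2,185.62.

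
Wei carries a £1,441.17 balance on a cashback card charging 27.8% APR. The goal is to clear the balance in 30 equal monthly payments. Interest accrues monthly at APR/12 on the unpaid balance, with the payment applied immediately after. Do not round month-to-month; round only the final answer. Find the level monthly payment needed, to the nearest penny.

£67.18

Monthly rate r = 27.8%/12 = 2.31667% = 0.0231667.
Level-payment amortization: P = B₀·r / (1 − (1+r)^(−n)) = 1441.17·0.0231667 / (1 − 1.02317^(−30)).
Denominator 1 − (1+r)^(−30) = 0.496953062.
P = 33.3871 / 0.496953062 ≈ 67.18.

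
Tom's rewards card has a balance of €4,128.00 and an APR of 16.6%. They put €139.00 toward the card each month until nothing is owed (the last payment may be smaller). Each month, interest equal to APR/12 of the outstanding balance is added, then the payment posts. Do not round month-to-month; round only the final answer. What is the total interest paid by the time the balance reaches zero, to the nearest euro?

€1,225

Monthly rate r = 16.6%/12 = 1.38333% = 0.0138333.
Payoff takes n = ⌈−ln(1 − rB₀/P)/ln(1+r)⌉ = ⌈38.507⌉ = 39 payments; the last is €70.65.
Total paid = 38·€139.00 + €70.65 = €5,352.65.
Total interest = total paid − principal = €5,352.65 − €4,128.00 = €1,224.65.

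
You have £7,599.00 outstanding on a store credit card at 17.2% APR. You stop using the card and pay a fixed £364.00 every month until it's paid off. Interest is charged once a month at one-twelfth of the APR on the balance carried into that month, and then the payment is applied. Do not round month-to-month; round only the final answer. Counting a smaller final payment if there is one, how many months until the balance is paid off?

25 payments

Monthly rate r = 17.2%/12 = 1.43333% = 0.0143333.
Recurrence: B ← B·(1+r) − £364.00.
Month 1: interest £108.92; balance after payment £7,343.92.
Month 2: interest £105.26; balance after payment £7,085.18.
Closed form: n = −ln(1 − rB₀/P)/ln(1+r) = −ln(0.70077)/ln(1.01433) ≈ 24.985, so the balance reaches zero during payment 25.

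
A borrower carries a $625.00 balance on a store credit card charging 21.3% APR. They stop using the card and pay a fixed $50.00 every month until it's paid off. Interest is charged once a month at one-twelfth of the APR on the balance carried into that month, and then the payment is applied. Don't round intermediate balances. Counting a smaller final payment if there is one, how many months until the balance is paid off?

Monthly rate r = 21.3%/12 = 1.775% = 0.01775.
Recurrence: B ← B·(1+r) − $50.00.
Month 1: interest $11.09; balance after payment $586.09.
Month 2: interest $10.40; balance after payment $546.50.
Closed form: n = −ln(1 − rB₀/P)/ln(1+r) = −ln(0.77812)/ln(1.01775) ≈ 14.258, so the balance reaches zero during payment 15.

15 months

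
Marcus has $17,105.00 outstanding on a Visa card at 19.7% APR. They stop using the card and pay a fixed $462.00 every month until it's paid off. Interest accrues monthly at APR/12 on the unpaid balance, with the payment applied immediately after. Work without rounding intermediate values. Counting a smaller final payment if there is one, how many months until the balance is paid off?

Monthly rate r = 19.7%/12 = 1.64167% = 0.0164167.
Recurrence: B ← B·(1+r) − $462.00.
Month 1: interest $280.81; balance after payment $16,923.81.
Month 2: interest $277.83; balance after payment $16,739.64.
Closed form: n = −ln(1 − rB₀/P)/ln(1+r) = −ln(0.39219)/ln(1.01642) ≈ 57.482, so the balance reaches zero during payment 58.

58 months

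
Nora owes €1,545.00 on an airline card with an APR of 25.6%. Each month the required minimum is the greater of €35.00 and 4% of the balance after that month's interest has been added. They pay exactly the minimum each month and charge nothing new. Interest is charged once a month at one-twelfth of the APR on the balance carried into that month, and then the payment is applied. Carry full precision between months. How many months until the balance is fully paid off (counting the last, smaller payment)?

Monthly rate r = 25.6%/12 = 2.13333% = 0.0213333.
While 4% of the post-interest balance exceeds €35.00, each month B ← (B·(1+r))·(1 − 0.04), i.e. B shrinks by the factor (1+r)·0.96 = 0.98048.
This holds for months 1–30. Entering month 31 the balance is €855.25; 4% of the post-interest balance is now below €35.00, so the flat €35.00 minimum applies from here.
From month 31 a fixed €35.00 at rate r clears €855.25 in 35 more payments. Total: 30 + 35 = 65 months.

65 months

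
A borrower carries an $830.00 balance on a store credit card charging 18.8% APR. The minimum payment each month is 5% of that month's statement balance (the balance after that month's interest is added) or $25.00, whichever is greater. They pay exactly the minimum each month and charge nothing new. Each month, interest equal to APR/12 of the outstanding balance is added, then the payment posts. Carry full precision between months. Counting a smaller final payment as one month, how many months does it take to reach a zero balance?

Monthly rate r = 18.8%/12 = 1.56667% = 0.0156667.
While 5% of the post-interest balance exceeds $25.00, each month B ← (B·(1+r))·(1 − 0.05), i.e. B shrinks by the factor (1+r)·0.95 = 0.96488.
This holds for months 1–15. Entering month 16 the balance is $485.51; 5% of the post-interest balance is now below $25.00, so the flat $25.00 minimum applies from here.
From month 16 a fixed $25.00 at rate r clears $485.51 in 24 more payments. Total: 15 + 24 = 39 months.

39 months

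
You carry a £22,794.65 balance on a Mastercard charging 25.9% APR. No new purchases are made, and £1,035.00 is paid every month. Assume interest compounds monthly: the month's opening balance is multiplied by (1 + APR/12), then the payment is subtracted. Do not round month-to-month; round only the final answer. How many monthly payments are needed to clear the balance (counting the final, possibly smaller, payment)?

31 months

Monthly rate r = 25.9%/12 = 2.15833% = 0.0215833.
Recurrence: B ← B·(1+r) − £1,035.00.
Month 1: interest £491.98; balance after payment £22,251.63.
Month 2: interest £480.26; balance after payment £21,696.90.
Closed form: n = −ln(1 − rB₀/P)/ln(1+r) = −ln(0.52465)/ln(1.02158) ≈ 30.206, so the balance reaches zero during payment 31.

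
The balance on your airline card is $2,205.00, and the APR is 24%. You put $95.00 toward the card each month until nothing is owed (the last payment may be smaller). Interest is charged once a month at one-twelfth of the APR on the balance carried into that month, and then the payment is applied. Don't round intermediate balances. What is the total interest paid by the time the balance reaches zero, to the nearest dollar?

$789

Monthly rate r = 24%/12 = 2% = 0.02.
Payoff takes n = ⌈−ln(1 − rB₀/P)/ln(1+r)⌉ = ⌈31.512⌉ = 32 payments; the last is $48.84.
Total paid = 31·$95.00 + $48.84 = $2,993.84.
Total interest = total paid − principal = $2,993.84 − $2,205.00 = $788.84.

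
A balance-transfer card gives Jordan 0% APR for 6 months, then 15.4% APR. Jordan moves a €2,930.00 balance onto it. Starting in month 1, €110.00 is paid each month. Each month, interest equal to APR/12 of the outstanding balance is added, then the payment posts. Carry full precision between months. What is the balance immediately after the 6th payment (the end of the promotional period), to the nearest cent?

Promo months 1–6 at r₀ = 0%/12 = 0; months 7+ at r₁ = 15.4%/12 = 0.0128333.
After month 6 (no interest yet): B = €2,930.00 − 6·€110.00 = €2,270.00.

€2,270.00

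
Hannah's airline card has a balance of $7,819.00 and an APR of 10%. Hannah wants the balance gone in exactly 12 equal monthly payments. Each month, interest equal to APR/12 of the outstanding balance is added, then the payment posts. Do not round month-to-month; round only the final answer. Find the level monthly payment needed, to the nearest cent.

Monthly rate r = 10%/12 = 0.833333% = 0.00833333.
Level-payment amortization: P = B₀·r / (1 − (1+r)^(−n)) = 7819.00·0.00833333 / (1 − 1.00833^(−12)).
Denominator 1 − (1+r)^(−12) = 0.0947875702.
P = 65.1583 / 0.0947875702 ≈ 687.41.

$687.41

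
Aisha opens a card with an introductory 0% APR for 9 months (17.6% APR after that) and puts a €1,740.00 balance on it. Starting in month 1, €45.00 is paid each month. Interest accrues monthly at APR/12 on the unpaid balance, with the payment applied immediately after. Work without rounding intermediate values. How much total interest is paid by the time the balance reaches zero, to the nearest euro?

€430

Promo months 1–9 at r₀ = 0%/12 = 0; months 10+ at r₁ = 17.6%/12 = 0.0146667.
After month 9 (no interest yet): B = €1,740.00 − 9·€45.00 = €1,335.00.
Then at r₁ with €45.00/mo: n₂ = −ln(1 − r₁·B/P)/ln(1+r₁) ≈ 39.23 → 40 more payments.
Total paid = 48·€45.00 + €10.20 = €2,170.20; interest = €2,170.20 − €1,740.00 = €430.20.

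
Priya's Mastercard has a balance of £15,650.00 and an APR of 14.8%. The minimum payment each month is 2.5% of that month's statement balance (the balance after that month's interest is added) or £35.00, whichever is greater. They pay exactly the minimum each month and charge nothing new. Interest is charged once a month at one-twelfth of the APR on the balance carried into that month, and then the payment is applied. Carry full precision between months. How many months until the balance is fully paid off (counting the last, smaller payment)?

Monthly rate r = 14.8%/12 = 1.23333% = 0.0123333.
While 2.5% of the post-interest balance exceeds £35.00, each month B ← (B·(1+r))·(1 − 0.025), i.e. B shrinks by the factor (1+r)·0.975 = 0.98702.
This holds for months 1–186. Entering month 187 the balance is £1,378.96; 2.5% of the post-interest balance is now below £35.00, so the flat £35.00 minimum applies from here.
From month 187 a fixed £35.00 at rate r clears £1,378.96 in 55 more payments. Total: 186 + 55 = 241 months.

241 months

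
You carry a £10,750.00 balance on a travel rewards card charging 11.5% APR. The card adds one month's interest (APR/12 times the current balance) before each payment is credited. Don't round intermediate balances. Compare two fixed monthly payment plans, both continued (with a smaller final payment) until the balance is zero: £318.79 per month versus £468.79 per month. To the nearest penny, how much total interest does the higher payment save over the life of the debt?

£849.31

Monthly rate r = 11.5%/12 = 0.958333% = 0.00958333.
At £318.79/mo: n = ⌈−ln(1 − rB₀/P)/ln(1+r)⌉ = 41 payments (last £294.75); total interest = total paid − £10,750.00 = £2,296.35.
At £468.79/mo: 27 payments (last £8.50); total interest £1,447.04.
Interest saved = £2,296.35 − £1,447.04 = £849.31.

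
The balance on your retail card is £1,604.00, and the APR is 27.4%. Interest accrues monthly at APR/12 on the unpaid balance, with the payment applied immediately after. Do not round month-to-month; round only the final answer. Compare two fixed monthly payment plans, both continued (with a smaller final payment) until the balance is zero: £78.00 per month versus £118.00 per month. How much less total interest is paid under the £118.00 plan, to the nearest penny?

£247.94

Monthly rate r = 27.4%/12 = 2.28333% = 0.0228333.
At £78.00/mo: n = ⌈−ln(1 − rB₀/P)/ln(1+r)⌉ = 29 payments (last £6.56); total interest = total paid − £1,604.00 = £586.56.
At £118.00/mo: 17 payments (last £54.62); total interest £338.62.
Interest saved = £586.56 − £338.62 = £247.94.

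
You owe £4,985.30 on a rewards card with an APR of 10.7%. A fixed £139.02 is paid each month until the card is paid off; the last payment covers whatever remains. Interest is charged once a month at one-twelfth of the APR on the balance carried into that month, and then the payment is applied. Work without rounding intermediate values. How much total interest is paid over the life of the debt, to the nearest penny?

Monthly rate r = 10.7%/12 = 0.891667% = 0.00891667.
Payoff takes n = ⌈−ln(1 − rB₀/P)/ln(1+r)⌉ = ⌈43.404⌉ = 44 payments; the last is £56.28.
Total paid = 43·£139.02 + £56.28 = £6,034.14.
Total interest = total paid − principal = £6,034.14 − £4,985.30 = £1,048.84.

£1,048.84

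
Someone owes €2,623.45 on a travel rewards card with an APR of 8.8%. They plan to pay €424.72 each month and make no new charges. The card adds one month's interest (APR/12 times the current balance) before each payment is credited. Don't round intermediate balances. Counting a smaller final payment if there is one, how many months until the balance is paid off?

Monthly rate r = 8.8%/12 = 0.733333% = 0.00733333.
Recurrence: B ← B·(1+r) − €424.72.
Month 1: interest €19.24; balance after payment €2,217.97.
Month 2: interest €16.27; balance after payment €1,809.51.
Closed form: n = −ln(1 − rB₀/P)/ln(1+r) = −ln(0.9547)/ln(1.00733) ≈ 6.344, so the balance reaches zero during payment 7.

7 months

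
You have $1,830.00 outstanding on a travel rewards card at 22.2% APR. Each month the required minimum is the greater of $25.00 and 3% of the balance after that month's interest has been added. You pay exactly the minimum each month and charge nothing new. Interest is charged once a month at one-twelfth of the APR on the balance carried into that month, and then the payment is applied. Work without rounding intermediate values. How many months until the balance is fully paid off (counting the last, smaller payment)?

118 months

Monthly rate r = 22.2%/12 = 1.85% = 0.0185.
While 3% of the post-interest balance exceeds $25.00, each month B ← (B·(1+r))·(1 − 0.03), i.e. B shrinks by the factor (1+r)·0.97 = 0.98794.
This holds for months 1–67. Entering month 68 the balance is $811.98; 3% of the post-interest balance is now below $25.00, so the flat $25.00 minimum applies from here.
From month 68 a fixed $25.00 at rate r clears $811.98 in 51 more payments. Total: 67 + 51 = 118 months.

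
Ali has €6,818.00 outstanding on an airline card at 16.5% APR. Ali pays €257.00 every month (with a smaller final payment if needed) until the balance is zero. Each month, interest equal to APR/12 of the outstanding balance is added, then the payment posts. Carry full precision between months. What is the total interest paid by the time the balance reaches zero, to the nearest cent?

€1,722.01

Monthly rate r = 16.5%/12 = 1.375% = 0.01375.
Payoff takes n = ⌈−ln(1 − rB₀/P)/ln(1+r)⌉ = ⌈33.228⌉ = 34 payments; the last is €59.01.
Total paid = 33·€257.00 + €59.01 = €8,540.01.
Total interest = total paid − principal = €8,540.01 − €6,818.00 = €1,722.01.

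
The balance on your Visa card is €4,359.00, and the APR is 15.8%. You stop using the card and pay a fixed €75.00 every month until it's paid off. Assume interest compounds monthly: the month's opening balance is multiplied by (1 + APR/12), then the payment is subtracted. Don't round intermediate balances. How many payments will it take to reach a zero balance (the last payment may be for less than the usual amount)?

Monthly rate r = 15.8%/12 = 1.31667% = 0.0131667.
Recurrence: B ← B·(1+r) − €75.00.
Month 1: interest €57.39; balance after payment €4,341.39.
Month 2: interest €57.16; balance after payment €4,323.56.
Closed form: n = −ln(1 − rB₀/P)/ln(1+r) = −ln(0.23475)/ln(1.01317) ≈ 110.790, so the balance reaches zero during payment 111.

111 months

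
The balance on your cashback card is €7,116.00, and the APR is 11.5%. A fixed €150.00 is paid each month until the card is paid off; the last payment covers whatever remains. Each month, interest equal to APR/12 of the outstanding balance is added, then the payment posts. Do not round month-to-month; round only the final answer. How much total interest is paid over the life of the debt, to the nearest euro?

€2,419

Monthly rate r = 11.5%/12 = 0.958333% = 0.00958333.
Payoff takes n = ⌈−ln(1 − rB₀/P)/ln(1+r)⌉ = ⌈63.568⌉ = 64 payments; the last is €85.44.
Total paid = 63·€150.00 + €85.44 = €9,535.44.
Total interest = total paid − principal = €9,535.44 − €7,116.00 = €2,419.44.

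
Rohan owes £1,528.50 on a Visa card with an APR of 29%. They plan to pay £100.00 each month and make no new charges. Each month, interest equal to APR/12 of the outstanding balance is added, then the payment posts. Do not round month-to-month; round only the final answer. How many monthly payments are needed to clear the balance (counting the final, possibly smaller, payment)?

Monthly rate r = 29%/12 = 2.41667% = 0.0241667.
Recurrence: B ← B·(1+r) − £100.00.
Month 1: interest £36.94; balance after payment £1,465.44.
Month 2: interest £35.41; balance after payment £1,400.85.
Closed form: n = −ln(1 − rB₀/P)/ln(1+r) = −ln(0.63061)/ln(1.02417) ≈ 19.308, so the balance reaches zero during payment 20.

20 payments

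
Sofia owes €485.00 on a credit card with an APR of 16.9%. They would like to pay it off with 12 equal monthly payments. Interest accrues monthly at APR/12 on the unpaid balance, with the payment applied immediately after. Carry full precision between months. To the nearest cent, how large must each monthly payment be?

€44.21

Monthly rate r = 16.9%/12 = 1.40833% = 0.0140833.
Level-payment amortization: P = B₀·r / (1 − (1+r)^(−n)) = 485.00·0.0140833 / (1 − 1.01408^(−12)).
Denominator 1 − (1+r)^(−12) = 0.154494846.
P = 6.83042 / 0.154494846 ≈ 44.21.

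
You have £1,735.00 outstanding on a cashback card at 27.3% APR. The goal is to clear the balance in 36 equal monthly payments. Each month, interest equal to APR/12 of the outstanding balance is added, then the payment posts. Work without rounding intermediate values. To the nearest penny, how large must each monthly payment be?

Monthly rate r = 27.3%/12 = 2.275% = 0.02275.
Level-payment amortization: P = B₀·r / (1 − (1+r)^(−n)) = 1735.00·0.02275 / (1 − 1.02275^(−36)).
Denominator 1 − (1+r)^(−36) = 0.555063099.
P = 39.4712 / 0.555063099 ≈ 71.11.

£71.11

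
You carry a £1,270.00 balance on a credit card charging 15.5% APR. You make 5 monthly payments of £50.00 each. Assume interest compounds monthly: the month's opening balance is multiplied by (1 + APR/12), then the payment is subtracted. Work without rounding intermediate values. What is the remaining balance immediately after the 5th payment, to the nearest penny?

Monthly rate r = 15.5%/12 = 1.29167% = 0.0129167.
Each month: B ← B·(1+r) − £50.00.
Month 1: interest £16.40; balance after payment £1,236.40.
Month 2: interest £15.97; balance after payment £1,202.37.
Month 3: interest £15.53; balance after payment £1,167.91.
Month 4: interest £15.09; balance after payment £1,132.99.
Month 5: interest £14.63; balance after payment £1,097.62.

£1,097.62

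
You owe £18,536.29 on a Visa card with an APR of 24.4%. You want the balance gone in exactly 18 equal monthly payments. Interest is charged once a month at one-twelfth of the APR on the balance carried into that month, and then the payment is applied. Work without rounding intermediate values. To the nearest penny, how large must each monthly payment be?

Monthly rate r = 24.4%/12 = 2.03333% = 0.0203333.
Level-payment amortization: P = B₀·r / (1 − (1+r)^(−n)) = 18536.29·0.0203333 / (1 − 1.02033^(−18)).
Denominator 1 − (1+r)^(−18) = 0.303946451.
P = 376.905 / 0.303946451 ≈ 1240.04.

£1,240.04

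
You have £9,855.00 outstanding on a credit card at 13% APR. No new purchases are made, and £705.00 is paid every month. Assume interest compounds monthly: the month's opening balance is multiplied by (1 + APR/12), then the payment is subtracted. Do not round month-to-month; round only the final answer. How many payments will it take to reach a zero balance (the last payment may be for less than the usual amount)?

Monthly rate r = 13%/12 = 1.08333% = 0.0108333.
Recurrence: B ← B·(1+r) − £705.00.
Month 1: interest £106.76; balance after payment £9,256.76.
Month 2: interest £100.28; balance after payment £8,652.04.
Closed form: n = −ln(1 − rB₀/P)/ln(1+r) = −ln(0.84856)/ln(1.01083) ≈ 15.240, so the balance reaches zero during payment 16.

16 months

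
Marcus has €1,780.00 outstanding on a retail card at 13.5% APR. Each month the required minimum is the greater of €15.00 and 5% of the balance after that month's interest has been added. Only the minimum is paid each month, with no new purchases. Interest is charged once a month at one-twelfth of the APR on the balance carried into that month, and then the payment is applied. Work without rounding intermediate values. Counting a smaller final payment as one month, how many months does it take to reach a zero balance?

68 months

Monthly rate r = 13.5%/12 = 1.125% = 0.01125.
While 5% of the post-interest balance exceeds €15.00, each month B ← (B·(1+r))·(1 − 0.05), i.e. B shrinks by the factor (1+r)·0.95 = 0.96069.
This holds for months 1–45. Entering month 46 the balance is €292.83; 5% of the post-interest balance is now below €15.00, so the flat €15.00 minimum applies from here.
From month 46 a fixed €15.00 at rate r clears €292.83 in 23 more payments. Total: 45 + 23 = 68 months.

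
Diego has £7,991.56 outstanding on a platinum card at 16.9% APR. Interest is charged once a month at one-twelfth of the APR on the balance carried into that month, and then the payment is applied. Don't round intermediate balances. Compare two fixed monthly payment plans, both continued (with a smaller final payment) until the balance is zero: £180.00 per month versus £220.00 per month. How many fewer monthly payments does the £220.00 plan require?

19 fewer payments

Monthly rate r = 16.9%/12 = 1.40833% = 0.0140833.
At £180.00/mo: n = ⌈−ln(1 − rB₀/P)/ln(1+r)⌉ = 71 payments (last £33.42); total interest = total paid − £7,991.56 = £4,641.86.
At £220.00/mo: 52 payments (last £52.86); total interest £3,281.30.
Payments saved = 71 − 52 = 19.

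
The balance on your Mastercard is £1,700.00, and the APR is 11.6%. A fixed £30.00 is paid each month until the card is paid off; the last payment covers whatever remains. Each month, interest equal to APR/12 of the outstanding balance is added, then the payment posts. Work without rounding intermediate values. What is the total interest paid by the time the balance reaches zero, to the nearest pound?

£775

Monthly rate r = 11.6%/12 = 0.966667% = 0.00966667.
Payoff takes n = ⌈−ln(1 − rB₀/P)/ln(1+r)⌉ = ⌈82.491⌉ = 83 payments; the last is £14.76.
Total paid = 82·£30.00 + £14.76 = £2,474.76.
Total interest = total paid − principal = £2,474.76 − £1,700.00 = £774.76.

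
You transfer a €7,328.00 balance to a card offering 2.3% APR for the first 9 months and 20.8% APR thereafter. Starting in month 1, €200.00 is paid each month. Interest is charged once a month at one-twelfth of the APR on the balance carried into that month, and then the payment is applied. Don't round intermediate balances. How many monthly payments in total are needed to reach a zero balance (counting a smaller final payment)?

49 payments

Promo months 1–9 at r₀ = 2.3%/12 = 0.00191667; months 10+ at r₁ = 20.8%/12 = 0.0173333.
After month 9: iterate B ← B·(1+r₀) − €200.00 for 9 months → €5,641.52.
Then at r₁ with €200.00/mo: n₂ = −ln(1 − r₁·B/P)/ln(1+r₁) ≈ 39.06 → 40 more payments.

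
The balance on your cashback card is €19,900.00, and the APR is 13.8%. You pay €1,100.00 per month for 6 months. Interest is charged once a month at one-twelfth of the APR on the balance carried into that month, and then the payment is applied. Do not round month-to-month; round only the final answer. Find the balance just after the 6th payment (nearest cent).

Monthly rate r = 13.8%/12 = 1.15% = 0.0115.
Each month: B ← B·(1+r) − €1,100.00.
Month 1: interest €228.85; balance after payment €19,028.85.
Month 2: interest €218.83; balance after payment €18,147.68.
Month 3: interest €208.70; balance after payment €17,256.38.
Month 4: interest €198.45; balance after payment €16,354.83.
Month 5: interest €188.08; balance after payment €15,442.91.
Month 6: interest €177.59; balance after payment €14,520.50.

€14,520.50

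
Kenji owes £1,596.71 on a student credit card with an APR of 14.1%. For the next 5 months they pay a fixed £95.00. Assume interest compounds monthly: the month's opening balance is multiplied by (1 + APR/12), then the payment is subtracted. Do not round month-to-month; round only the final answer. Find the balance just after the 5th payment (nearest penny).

Monthly rate r = 14.1%/12 = 1.175% = 0.01175.
Each month: B ← B·(1+r) − £95.00.
Month 1: interest £18.76; balance after payment £1,520.47.
Month 2: interest £17.87; balance after payment £1,443.34.
Month 3: interest £16.96; balance after payment £1,365.30.
Month 4: interest £16.04; balance after payment £1,286.34.
Month 5: interest £15.11; balance after payment £1,206.45.

£1,206.45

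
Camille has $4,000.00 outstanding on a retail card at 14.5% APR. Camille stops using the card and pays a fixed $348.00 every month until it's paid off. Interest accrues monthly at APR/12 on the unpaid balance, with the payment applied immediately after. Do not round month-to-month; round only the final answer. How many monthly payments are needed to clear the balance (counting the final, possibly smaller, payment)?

Monthly rate r = 14.5%/12 = 1.20833% = 0.0120833.
Recurrence: B ← B·(1+r) − $348.00.
Month 1: interest $48.33; balance after payment $3,700.33.
Month 2: interest $44.71; balance after payment $3,397.05.
Closed form: n = −ln(1 − rB₀/P)/ln(1+r) = −ln(0.86111)/ln(1.01208) ≈ 12.450, so the balance reaches zero during payment 13.

13 months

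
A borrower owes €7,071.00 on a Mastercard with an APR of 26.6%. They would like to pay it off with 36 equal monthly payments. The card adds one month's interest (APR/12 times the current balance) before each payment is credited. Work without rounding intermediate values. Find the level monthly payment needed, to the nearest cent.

€287.16

Monthly rate r = 26.6%/12 = 2.21667% = 0.0221667.
Level-payment amortization: P = B₀·r / (1 − (1+r)^(−n)) = 7071.00·0.0221667 / (1 − 1.02217^(−36)).
Denominator 1 − (1+r)^(−36) = 0.545830166.
P = 156.74 / 0.545830166 ≈ 287.16.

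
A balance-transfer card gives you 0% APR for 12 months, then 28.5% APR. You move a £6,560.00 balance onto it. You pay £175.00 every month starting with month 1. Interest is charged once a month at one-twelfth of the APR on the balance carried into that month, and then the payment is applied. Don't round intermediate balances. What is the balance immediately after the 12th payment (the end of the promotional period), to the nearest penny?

£4,460.00

Promo months 1–12 at r₀ = 0%/12 = 0; months 13+ at r₁ = 28.5%/12 = 0.02375.
After month 12 (no interest yet): B = £6,560.00 − 12·£175.00 = £4,460.00.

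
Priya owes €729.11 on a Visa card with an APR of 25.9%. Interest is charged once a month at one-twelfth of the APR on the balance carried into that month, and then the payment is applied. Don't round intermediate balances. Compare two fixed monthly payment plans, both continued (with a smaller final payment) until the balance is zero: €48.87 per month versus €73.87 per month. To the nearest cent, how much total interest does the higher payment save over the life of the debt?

€60.60

Monthly rate r = 25.9%/12 = 2.15833% = 0.0215833.
At €48.87/mo: n = ⌈−ln(1 − rB₀/P)/ln(1+r)⌉ = 19 payments (last €9.82); total interest = total paid − €729.11 = €160.37.
At €73.87/mo: 12 payments (last €16.31); total interest €99.77.
Interest saved = €160.37 − €99.77 = €60.60.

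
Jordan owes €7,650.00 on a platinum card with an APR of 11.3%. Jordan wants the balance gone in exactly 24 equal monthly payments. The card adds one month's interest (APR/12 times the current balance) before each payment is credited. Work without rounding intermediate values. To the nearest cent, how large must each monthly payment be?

Monthly rate r = 11.3%/12 = 0.941667% = 0.00941667.
Level-payment amortization: P = B₀·r / (1 − (1+r)^(−n)) = 7650.00·0.00941667 / (1 − 1.00942^(−24)).
Denominator 1 − (1+r)^(−24) = 0.201437905.
P = 72.0375 / 0.201437905 ≈ 357.62.

€357.62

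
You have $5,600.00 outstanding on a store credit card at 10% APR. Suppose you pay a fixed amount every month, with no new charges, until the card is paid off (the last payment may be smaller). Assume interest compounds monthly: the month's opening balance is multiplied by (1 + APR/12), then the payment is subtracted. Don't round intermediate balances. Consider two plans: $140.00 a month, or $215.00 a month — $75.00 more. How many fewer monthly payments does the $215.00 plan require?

19 fewer payments

Monthly rate r = 10%/12 = 0.833333% = 0.00833333.
At $140.00/mo: n = ⌈−ln(1 − rB₀/P)/ln(1+r)⌉ = 49 payments (last $120.23); total interest = total paid − $5,600.00 = $1,240.23.
At $215.00/mo: 30 payments (last $104.54); total interest $739.54.
Payments saved = 49 − 30 = 19.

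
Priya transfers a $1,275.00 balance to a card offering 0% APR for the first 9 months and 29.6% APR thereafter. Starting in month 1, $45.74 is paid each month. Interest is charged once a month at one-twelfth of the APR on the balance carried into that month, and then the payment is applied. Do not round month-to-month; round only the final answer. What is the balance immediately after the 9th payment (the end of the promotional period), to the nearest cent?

$863.34

Promo months 1–9 at r₀ = 0%/12 = 0; months 10+ at r₁ = 29.6%/12 = 0.0246667.
After month 9 (no interest yet): B = $1,275.00 − 9·$45.74 = $863.34.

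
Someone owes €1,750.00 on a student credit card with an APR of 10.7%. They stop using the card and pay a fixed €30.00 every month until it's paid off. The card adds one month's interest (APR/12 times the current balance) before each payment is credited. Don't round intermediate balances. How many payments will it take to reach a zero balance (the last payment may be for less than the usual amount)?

83 months

Monthly rate r = 10.7%/12 = 0.891667% = 0.00891667.
Recurrence: B ← B·(1+r) − €30.00.
Month 1: interest €15.60; balance after payment €1,735.60.
Month 2: interest €15.48; balance after payment €1,721.08.
Closed form: n = −ln(1 − rB₀/P)/ln(1+r) = −ln(0.47986)/ln(1.00892) ≈ 82.713, so the balance reaches zero during payment 83.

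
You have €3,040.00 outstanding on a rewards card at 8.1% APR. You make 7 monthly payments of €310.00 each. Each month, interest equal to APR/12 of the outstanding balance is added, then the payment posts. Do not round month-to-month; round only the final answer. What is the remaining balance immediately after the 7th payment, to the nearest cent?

€972.14

Monthly rate r = 8.1%/12 = 0.675% = 0.00675.
Each month: B ← B·(1+r) − €310.00.
Month 1: interest €20.52; balance after payment €2,750.52.
Month 2: interest €18.57; balance after payment €2,459.09.
Month 3: interest €16.60; balance after payment €2,165.68.
Month 4: interest €14.62; balance after payment €1,870.30.
Month 5: interest €12.62; balance after payment €1,572.93.
Month 6: interest €10.62; balance after payment €1,273.55.
Month 7: interest €8.60; balance after payment €972.14.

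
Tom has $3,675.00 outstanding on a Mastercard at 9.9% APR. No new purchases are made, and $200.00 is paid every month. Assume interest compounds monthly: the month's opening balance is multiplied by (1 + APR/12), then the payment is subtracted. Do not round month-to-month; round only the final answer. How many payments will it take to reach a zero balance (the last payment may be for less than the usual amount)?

Monthly rate r = 9.9%/12 = 0.825% = 0.00825.
Recurrence: B ← B·(1+r) − $200.00.
Month 1: interest $30.32; balance after payment $3,505.32.
Month 2: interest $28.92; balance after payment $3,334.24.
Closed form: n = −ln(1 − rB₀/P)/ln(1+r) = −ln(0.84841)/ln(1.00825) ≈ 20.009, so the balance reaches zero during payment 21.

21 months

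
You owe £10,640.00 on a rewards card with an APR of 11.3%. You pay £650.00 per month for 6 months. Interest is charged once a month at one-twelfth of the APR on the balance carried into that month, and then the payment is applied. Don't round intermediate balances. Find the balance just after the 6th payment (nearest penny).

Monthly rate r = 11.3%/12 = 0.941667% = 0.00941667.
Each month: B ← B·(1+r) − £650.00.
Month 1: interest £100.19; balance after payment £10,090.19.
Month 2: interest £95.02; balance after payment £9,535.21.
Month 3: interest £89.79; balance after payment £8,975.00.
Month 4: interest £84.51; balance after payment £8,409.51.
Month 5: interest £79.19; balance after payment £7,838.70.
Month 6: interest £73.81; balance after payment £7,262.52.

£7,262.52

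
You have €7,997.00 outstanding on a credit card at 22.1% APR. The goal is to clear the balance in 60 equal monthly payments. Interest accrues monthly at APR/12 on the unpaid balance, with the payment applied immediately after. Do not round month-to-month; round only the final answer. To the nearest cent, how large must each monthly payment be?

Monthly rate r = 22.1%/12 = 1.84167% = 0.0184167.
Level-payment amortization: P = B₀·r / (1 − (1+r)^(−n)) = 7997.00·0.0184167 / (1 − 1.01842^(−60)).
Denominator 1 − (1+r)^(−60) = 0.665443003.
P = 147.278 / 0.665443003 ≈ 221.32.

€221.32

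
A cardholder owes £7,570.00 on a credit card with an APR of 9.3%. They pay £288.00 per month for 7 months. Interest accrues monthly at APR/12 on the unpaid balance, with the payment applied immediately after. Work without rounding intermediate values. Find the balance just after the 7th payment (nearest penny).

Monthly rate r = 9.3%/12 = 0.775% = 0.00775.
Each month: B ← B·(1+r) − £288.00.
Month 1: interest £58.67; balance after payment £7,340.67.
Month 2: interest £56.89; balance after payment £7,109.56.
Month 3: interest £55.10; balance after payment £6,876.66.
Month 4: interest £53.29; balance after payment £6,641.95.
Month 5: interest £51.48; balance after payment £6,405.43.
Month 6: interest £49.64; balance after payment £6,167.07.
Month 7: interest £47.79; balance after payment £5,926.86.

£5,926.86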